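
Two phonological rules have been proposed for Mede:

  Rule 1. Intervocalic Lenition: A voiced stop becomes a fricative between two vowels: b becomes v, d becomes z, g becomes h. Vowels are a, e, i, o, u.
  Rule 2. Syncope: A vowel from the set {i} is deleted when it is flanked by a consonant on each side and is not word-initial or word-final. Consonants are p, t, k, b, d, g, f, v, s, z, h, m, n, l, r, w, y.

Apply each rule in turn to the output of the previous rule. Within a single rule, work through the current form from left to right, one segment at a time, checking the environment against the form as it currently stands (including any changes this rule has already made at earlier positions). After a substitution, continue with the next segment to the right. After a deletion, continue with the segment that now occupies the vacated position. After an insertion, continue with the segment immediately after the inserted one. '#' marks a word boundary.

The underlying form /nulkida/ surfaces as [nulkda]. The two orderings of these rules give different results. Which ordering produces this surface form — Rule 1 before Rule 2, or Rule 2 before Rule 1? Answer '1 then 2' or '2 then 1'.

2 then 1

Order 1 then 2:
  1 Intervocalic Lenition: [nulkida] → [nulkiza]
  2 Syncope: [nulkiza] → [nulkza]
  result: [nulkza]
Order 2 then 1:
  2 Syncope: [nulkida] → [nulkda]
  1 Intervocalic Lenition: no change — [nulkda]
  result: [nulkda]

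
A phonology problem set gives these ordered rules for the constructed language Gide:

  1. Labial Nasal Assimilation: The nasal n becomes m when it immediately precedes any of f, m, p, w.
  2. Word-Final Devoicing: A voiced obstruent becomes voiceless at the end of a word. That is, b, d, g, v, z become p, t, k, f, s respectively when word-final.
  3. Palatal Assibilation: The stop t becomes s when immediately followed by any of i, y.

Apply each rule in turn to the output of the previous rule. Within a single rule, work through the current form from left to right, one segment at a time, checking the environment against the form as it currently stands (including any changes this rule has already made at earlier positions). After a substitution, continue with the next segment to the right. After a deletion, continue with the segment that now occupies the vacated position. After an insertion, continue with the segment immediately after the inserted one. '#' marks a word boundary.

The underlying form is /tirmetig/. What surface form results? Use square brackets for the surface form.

1 Labial Nasal Assimilation: no change — [tirmetig]
2 Word-Final Devoicing: [tirmetig] → [tirmetik]
3 Palatal Assibilation: [tirmetik] → [sirmesik]

[sirmesik]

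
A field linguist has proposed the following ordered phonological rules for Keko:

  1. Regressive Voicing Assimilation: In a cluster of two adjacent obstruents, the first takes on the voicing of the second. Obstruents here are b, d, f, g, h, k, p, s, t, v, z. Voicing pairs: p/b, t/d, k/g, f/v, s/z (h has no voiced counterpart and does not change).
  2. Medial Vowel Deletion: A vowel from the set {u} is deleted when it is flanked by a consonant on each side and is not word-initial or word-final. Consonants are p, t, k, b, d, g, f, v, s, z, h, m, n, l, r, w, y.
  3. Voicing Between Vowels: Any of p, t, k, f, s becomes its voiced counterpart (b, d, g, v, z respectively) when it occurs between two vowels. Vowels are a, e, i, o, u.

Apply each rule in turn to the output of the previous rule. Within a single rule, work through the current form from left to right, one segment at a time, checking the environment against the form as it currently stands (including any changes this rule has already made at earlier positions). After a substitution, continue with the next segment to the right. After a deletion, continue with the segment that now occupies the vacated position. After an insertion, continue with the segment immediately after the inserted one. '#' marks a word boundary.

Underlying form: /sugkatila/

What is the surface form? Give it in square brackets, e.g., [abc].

[skkadila]

1 Regressive Voicing Assimilation: [sugkatila] → [sukkatila]
2 Medial Vowel Deletion: [sukkatila] → [skkatila]
3 Voicing Between Vowels: [skkatila] → [skkadila]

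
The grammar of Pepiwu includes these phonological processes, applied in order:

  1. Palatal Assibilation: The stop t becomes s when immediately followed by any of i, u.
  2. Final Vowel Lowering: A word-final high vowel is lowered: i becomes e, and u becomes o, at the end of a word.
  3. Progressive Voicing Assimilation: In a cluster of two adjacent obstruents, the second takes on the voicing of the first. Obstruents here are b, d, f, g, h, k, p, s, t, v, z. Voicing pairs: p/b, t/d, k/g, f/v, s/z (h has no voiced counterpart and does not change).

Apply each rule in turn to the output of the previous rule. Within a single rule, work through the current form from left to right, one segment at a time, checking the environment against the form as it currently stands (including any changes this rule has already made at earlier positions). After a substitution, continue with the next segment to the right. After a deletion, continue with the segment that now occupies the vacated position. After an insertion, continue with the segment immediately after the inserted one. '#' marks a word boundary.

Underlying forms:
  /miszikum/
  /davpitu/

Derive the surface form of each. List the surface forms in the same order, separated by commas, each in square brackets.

[missikum], [davbiso]

/miszikum/:
  1 Palatal Assibilation: no change — [miszikum]
  2 Final Vowel Lowering: no change — [miszikum]
  3 Progressive Voicing Assimilation: [miszikum] → [missikum]
/davpitu/:
  1 Palatal Assibilation: [davpitu] → [davpisu]
  2 Final Vowel Lowering: [davpisu] → [davpiso]
  3 Progressive Voicing Assimilation: [davpiso] → [davbiso]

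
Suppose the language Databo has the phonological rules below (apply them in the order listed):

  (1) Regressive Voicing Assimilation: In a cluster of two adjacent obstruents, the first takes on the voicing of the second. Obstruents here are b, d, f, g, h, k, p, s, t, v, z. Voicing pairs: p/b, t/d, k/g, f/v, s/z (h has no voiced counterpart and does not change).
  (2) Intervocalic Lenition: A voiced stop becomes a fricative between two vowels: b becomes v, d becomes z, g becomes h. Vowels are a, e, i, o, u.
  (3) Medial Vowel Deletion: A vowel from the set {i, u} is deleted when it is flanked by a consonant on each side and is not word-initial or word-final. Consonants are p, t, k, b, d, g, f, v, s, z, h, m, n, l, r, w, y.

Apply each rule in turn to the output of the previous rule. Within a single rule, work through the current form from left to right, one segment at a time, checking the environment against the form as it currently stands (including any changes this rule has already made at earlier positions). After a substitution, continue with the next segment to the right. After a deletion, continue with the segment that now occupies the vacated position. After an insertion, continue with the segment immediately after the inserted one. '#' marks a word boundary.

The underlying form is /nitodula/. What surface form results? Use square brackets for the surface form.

(1) Regressive Voicing Assimilation: no change — [nitodula]
(2) Intervocalic Lenition: [nitodula] → [nitozula]
(3) Medial Vowel Deletion: [nitozula] → [ntozla]

[ntozla]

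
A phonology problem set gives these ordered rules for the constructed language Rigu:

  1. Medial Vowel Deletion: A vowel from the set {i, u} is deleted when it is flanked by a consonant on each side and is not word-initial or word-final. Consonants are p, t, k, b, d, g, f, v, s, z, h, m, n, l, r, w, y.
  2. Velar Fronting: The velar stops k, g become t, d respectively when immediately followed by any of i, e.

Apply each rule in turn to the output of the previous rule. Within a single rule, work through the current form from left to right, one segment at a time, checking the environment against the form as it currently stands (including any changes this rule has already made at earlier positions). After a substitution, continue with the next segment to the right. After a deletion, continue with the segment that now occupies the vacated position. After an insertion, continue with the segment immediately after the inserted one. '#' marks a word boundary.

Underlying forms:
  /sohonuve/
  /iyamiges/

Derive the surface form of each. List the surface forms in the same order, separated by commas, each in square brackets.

/sohonuve/:
  1 Medial Vowel Deletion: [sohonuve] → [sohonve]
  2 Velar Fronting: no change — [sohonve]
/iyamiges/:
  1 Medial Vowel Deletion: [iyamiges] → [iyamges]
  2 Velar Fronting: [iyamges] → [iyamdes]

[sohonve], [iyamdes]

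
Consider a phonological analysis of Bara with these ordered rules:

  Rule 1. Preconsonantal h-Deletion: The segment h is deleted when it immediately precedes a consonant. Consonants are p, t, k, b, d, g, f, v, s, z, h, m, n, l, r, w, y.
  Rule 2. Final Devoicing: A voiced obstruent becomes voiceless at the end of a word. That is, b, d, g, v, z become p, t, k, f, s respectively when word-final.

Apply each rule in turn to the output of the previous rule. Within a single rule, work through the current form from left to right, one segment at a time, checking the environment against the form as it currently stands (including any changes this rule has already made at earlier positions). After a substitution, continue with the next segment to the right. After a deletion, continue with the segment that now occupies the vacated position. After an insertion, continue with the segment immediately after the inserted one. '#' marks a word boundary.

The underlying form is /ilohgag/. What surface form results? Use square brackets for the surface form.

[ilogak]

Rule 1 Preconsonantal h-Deletion: [ilohgag] → [ilogag]
Rule 2 Final Devoicing: [ilogag] → [ilogak]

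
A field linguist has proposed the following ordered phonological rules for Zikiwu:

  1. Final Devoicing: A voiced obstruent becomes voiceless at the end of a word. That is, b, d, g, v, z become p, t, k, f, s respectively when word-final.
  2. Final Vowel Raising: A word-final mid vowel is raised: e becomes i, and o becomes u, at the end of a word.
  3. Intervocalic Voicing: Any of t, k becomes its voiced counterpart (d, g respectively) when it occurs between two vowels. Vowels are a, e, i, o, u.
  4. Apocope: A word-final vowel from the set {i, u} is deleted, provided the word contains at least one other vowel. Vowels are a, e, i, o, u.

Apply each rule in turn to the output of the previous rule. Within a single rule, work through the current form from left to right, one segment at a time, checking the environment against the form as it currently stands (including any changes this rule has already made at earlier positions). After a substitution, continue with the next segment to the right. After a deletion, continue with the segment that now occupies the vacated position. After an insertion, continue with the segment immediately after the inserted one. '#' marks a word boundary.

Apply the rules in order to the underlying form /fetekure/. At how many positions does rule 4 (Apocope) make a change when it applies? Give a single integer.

1

1 Final Devoicing: no change — [fetekure]
2 Final Vowel Raising: [fetekure] → [fetekuri]
3 Intervocalic Voicing: [fetekuri] → [fedeguri]
4 Apocope: [fedeguri] → [fedegur]
Rule 4 changed 1 position(s).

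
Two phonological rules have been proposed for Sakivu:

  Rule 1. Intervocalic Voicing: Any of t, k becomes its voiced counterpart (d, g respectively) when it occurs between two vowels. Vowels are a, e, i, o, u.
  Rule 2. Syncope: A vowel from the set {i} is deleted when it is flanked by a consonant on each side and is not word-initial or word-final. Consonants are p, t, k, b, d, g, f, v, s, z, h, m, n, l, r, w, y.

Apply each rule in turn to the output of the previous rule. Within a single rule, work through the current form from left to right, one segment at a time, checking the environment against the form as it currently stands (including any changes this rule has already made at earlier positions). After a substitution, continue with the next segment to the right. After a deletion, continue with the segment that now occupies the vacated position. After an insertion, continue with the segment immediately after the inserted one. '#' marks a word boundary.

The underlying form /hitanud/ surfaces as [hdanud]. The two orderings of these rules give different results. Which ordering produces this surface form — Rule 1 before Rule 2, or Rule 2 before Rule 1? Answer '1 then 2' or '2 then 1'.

1 then 2

Order 1 then 2:
  1 Intervocalic Voicing: [hitanud] → [hidanud]
  2 Syncope: [hidanud] → [hdanud]
  result: [hdanud]
Order 2 then 1:
  2 Syncope: [hitanud] → [htanud]
  1 Intervocalic Voicing: no change — [htanud]
  result: [htanud]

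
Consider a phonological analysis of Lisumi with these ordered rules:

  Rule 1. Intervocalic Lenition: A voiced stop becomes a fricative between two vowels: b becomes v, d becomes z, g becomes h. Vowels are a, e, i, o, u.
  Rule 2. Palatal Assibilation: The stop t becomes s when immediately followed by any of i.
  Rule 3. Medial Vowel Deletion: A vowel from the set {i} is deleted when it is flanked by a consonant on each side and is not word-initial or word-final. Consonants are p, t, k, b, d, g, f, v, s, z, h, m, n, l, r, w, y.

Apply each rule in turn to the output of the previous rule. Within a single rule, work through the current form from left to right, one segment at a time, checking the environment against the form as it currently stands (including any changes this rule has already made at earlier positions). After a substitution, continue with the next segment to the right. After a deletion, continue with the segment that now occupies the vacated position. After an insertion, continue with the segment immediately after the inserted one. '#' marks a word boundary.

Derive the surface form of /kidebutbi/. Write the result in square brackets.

[kzevutbi]

Rule 1 Intervocalic Lenition: [kidebutbi] → [kizevutbi]
Rule 2 Palatal Assibilation: no change — [kizevutbi]
Rule 3 Medial Vowel Deletion: [kizevutbi] → [kzevutbi]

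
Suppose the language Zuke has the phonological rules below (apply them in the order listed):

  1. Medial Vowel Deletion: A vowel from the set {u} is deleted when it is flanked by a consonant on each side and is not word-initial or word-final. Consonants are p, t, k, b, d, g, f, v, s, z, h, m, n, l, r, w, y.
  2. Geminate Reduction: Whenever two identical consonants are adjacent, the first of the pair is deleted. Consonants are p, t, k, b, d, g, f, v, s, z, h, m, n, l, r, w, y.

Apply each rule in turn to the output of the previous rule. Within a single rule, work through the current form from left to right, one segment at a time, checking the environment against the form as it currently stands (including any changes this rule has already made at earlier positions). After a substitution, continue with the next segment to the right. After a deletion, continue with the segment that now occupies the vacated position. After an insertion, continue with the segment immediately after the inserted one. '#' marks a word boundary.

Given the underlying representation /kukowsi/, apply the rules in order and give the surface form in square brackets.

1 Medial Vowel Deletion: [kukowsi] → [kkowsi]
2 Geminate Reduction: [kkowsi] → [kowsi]

[kowsi]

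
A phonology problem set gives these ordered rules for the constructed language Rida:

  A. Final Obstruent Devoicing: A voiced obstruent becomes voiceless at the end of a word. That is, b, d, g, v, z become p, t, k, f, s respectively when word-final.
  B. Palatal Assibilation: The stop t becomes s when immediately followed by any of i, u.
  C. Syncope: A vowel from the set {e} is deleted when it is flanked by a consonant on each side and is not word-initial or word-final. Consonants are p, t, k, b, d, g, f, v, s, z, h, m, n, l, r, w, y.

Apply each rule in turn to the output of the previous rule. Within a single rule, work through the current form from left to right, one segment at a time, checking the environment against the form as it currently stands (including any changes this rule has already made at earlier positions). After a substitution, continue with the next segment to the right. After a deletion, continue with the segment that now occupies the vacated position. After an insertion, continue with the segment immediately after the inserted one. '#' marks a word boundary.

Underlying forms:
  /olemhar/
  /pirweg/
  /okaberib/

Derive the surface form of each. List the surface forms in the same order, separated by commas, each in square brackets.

[olmhar], [pirwk], [okabrip]

/olemhar/:
  A Final Obstruent Devoicing: no change — [olemhar]
  B Palatal Assibilation: no change — [olemhar]
  C Syncope: [olemhar] → [olmhar]
/pirweg/:
  A Final Obstruent Devoicing: [pirweg] → [pirwek]
  B Palatal Assibilation: no change — [pirwek]
  C Syncope: [pirwek] → [pirwk]
/okaberib/:
  A Final Obstruent Devoicing: [okaberib] → [okaberip]
  B Palatal Assibilation: no change — [okaberip]
  C Syncope: [okaberip] → [okabrip]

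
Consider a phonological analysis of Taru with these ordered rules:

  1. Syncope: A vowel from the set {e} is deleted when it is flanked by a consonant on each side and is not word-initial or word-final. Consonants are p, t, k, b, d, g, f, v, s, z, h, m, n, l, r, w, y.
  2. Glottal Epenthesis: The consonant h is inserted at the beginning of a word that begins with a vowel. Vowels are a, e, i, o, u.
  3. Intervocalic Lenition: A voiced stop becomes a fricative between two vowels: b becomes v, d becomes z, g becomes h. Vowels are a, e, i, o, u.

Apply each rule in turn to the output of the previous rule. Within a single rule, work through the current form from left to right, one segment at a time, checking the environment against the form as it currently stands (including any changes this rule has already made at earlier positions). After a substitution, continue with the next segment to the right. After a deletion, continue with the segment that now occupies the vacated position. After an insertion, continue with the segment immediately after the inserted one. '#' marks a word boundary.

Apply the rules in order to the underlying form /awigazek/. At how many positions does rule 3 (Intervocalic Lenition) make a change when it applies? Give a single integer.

1 Syncope: [awigazek] → [awigazk]
2 Glottal Epenthesis: [awigazk] → [hawigazk]
3 Intervocalic Lenition: [hawigazk] → [hawihazk]
Rule 3 changed 1 position(s).

1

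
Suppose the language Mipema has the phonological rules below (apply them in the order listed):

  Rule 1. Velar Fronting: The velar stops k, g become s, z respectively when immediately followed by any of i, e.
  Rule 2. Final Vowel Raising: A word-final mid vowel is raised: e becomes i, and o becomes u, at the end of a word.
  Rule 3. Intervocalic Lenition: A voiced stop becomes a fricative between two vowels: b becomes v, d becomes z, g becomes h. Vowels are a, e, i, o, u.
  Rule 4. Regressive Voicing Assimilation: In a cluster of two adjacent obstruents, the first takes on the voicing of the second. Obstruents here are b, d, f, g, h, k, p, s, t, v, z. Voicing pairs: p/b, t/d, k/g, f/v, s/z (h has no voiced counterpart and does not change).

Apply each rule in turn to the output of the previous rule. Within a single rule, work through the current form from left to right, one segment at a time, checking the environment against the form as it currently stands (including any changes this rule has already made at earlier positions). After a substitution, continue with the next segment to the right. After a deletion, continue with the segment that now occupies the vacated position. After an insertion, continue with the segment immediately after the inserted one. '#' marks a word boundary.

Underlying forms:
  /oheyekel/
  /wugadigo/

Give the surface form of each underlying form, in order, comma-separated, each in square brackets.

/oheyekel/:
  Rule 1 Velar Fronting: [oheyekel] → [oheyesel]
  Rule 2 Final Vowel Raising: no change — [oheyesel]
  Rule 3 Intervocalic Lenition: no change — [oheyesel]
  Rule 4 Regressive Voicing Assimilation: no change — [oheyesel]
/wugadigo/:
  Rule 1 Velar Fronting: no change — [wugadigo]
  Rule 2 Final Vowel Raising: [wugadigo] → [wugadigu]
  Rule 3 Intervocalic Lenition: [wugadigu] → [wuhazihu]
  Rule 4 Regressive Voicing Assimilation: no change — [wuhazihu]

[oheyesel], [wuhazihu]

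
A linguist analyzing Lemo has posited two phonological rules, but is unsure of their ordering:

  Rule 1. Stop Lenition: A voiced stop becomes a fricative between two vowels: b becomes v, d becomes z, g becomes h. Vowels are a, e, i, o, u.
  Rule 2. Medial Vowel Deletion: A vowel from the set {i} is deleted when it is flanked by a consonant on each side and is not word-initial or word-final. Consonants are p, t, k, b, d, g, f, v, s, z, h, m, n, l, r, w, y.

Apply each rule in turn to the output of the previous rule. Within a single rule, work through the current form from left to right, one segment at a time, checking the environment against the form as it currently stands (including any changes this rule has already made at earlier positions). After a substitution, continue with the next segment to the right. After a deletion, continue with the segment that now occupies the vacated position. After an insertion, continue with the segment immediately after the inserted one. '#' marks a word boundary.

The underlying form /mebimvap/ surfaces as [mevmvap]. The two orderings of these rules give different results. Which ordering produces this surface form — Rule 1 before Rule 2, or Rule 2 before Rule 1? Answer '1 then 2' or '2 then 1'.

1 then 2

Order 1 then 2:
  1 Stop Lenition: [mebimvap] → [mevimvap]
  2 Medial Vowel Deletion: [mevimvap] → [mevmvap]
  result: [mevmvap]
Order 2 then 1:
  2 Medial Vowel Deletion: [mebimvap] → [mebmvap]
  1 Stop Lenition: no change — [mebmvap]
  result: [mebmvap]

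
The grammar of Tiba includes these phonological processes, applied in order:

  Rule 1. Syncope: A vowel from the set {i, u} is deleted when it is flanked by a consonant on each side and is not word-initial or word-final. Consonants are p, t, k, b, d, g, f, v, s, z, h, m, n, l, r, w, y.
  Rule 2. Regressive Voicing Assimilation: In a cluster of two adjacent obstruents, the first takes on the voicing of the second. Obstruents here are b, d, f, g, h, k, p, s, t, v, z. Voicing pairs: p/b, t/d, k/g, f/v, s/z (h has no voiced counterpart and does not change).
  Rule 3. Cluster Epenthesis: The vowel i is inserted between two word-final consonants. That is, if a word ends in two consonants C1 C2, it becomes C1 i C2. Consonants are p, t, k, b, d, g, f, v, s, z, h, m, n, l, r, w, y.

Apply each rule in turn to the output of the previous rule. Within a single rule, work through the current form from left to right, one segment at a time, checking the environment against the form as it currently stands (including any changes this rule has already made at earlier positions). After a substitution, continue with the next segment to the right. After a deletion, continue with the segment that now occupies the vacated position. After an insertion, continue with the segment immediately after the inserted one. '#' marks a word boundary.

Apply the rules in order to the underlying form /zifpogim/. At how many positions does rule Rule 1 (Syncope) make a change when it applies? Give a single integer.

2

Rule 1 Syncope: [zifpogim] → [zfpogm]
Rule 2 Regressive Voicing Assimilation: [zfpogm] → [sfpogm]
Rule 3 Cluster Epenthesis: [sfpogm] → [sfpogim]
Rule Rule 1 changed 2 position(s).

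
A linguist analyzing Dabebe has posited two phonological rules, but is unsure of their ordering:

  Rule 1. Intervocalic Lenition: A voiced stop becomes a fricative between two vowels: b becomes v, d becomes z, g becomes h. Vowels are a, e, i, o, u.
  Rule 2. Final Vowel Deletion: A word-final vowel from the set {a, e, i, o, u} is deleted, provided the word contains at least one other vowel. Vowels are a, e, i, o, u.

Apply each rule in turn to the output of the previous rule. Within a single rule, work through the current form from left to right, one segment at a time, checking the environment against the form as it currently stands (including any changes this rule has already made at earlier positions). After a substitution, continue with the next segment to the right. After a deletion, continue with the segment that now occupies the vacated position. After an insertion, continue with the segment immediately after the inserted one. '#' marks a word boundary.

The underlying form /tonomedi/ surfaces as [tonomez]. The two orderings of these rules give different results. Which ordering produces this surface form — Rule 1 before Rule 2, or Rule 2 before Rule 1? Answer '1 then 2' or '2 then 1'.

Order 1 then 2:
  1 Intervocalic Lenition: [tonomedi] → [tonomezi]
  2 Final Vowel Deletion: [tonomezi] → [tonomez]
  result: [tonomez]
Order 2 then 1:
  2 Final Vowel Deletion: [tonomedi] → [tonomed]
  1 Intervocalic Lenition: no change — [tonomed]
  result: [tonomed]

1 then 2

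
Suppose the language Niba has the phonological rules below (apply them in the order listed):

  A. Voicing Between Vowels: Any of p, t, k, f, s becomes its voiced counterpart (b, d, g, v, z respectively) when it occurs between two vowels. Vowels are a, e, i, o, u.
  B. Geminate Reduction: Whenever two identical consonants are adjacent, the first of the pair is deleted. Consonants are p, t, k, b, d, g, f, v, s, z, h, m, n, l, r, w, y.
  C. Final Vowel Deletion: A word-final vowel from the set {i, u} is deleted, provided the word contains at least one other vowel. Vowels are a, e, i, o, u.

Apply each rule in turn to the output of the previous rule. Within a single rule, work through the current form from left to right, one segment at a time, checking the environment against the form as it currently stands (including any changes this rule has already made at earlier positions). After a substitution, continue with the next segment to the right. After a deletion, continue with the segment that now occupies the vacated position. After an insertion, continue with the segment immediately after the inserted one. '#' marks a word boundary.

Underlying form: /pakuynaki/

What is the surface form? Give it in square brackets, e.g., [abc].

[paguynag]

A Voicing Between Vowels: [pakuynaki] → [paguynagi]
B Geminate Reduction: no change — [paguynagi]
C Final Vowel Deletion: [paguynagi] → [paguynag]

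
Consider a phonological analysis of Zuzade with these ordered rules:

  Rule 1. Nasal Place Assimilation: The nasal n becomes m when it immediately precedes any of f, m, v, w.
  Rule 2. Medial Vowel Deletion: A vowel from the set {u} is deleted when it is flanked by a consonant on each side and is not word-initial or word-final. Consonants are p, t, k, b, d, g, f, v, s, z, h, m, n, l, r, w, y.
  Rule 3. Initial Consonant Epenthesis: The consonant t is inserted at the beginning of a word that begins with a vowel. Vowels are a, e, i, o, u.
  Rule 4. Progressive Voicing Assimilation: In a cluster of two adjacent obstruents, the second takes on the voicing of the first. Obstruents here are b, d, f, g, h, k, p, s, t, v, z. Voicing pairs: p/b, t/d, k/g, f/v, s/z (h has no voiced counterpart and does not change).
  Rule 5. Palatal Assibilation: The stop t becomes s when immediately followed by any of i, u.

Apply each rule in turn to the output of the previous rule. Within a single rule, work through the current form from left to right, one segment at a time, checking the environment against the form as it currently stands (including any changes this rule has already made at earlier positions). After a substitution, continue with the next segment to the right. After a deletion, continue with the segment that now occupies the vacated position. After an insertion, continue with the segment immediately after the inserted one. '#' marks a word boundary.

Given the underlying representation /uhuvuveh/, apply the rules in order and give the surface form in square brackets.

[suhffeh]

Rule 1 Nasal Place Assimilation: no change — [uhuvuveh]
Rule 2 Medial Vowel Deletion: [uhuvuveh] → [uhvveh]
Rule 3 Initial Consonant Epenthesis: [uhvveh] → [tuhvveh]
Rule 4 Progressive Voicing Assimilation: [tuhvveh] → [tuhffeh]
Rule 5 Palatal Assibilation: [tuhffeh] → [suhffeh]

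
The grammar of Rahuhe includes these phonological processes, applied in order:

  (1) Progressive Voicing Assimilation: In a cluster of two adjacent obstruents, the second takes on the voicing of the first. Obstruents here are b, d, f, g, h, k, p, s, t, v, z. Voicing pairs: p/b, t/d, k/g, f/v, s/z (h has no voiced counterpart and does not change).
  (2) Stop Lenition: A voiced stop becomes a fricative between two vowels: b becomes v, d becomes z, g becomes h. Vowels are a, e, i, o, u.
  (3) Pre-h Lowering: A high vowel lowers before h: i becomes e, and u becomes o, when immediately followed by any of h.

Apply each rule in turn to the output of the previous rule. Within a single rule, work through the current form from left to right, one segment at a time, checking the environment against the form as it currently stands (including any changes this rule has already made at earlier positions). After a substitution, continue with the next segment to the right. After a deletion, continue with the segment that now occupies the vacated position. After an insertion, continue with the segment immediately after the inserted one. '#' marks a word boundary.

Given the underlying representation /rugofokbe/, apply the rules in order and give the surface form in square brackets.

[rohofokpe]

(1) Progressive Voicing Assimilation: [rugofokbe] → [rugofokpe]
(2) Stop Lenition: [rugofokpe] → [ruhofokpe]
(3) Pre-h Lowering: [ruhofokpe] → [rohofokpe]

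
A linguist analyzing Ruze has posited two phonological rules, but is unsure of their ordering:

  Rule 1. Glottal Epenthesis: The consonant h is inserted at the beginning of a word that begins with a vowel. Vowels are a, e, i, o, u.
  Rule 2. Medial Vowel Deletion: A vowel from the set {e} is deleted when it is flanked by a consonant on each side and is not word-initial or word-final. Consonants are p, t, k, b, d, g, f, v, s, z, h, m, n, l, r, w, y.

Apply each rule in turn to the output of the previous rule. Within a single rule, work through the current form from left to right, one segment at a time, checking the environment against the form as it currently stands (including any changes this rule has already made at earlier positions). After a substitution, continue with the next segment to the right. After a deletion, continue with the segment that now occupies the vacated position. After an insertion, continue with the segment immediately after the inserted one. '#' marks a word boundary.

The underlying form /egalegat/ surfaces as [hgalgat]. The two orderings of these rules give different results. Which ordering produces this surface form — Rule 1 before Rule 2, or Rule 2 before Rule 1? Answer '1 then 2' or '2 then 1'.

Order 1 then 2:
  1 Glottal Epenthesis: [egalegat] → [hegalegat]
  2 Medial Vowel Deletion: [hegalegat] → [hgalgat]
  result: [hgalgat]
Order 2 then 1:
  2 Medial Vowel Deletion: [egalegat] → [egalgat]
  1 Glottal Epenthesis: [egalgat] → [hegalgat]
  result: [hegalgat]

1 then 2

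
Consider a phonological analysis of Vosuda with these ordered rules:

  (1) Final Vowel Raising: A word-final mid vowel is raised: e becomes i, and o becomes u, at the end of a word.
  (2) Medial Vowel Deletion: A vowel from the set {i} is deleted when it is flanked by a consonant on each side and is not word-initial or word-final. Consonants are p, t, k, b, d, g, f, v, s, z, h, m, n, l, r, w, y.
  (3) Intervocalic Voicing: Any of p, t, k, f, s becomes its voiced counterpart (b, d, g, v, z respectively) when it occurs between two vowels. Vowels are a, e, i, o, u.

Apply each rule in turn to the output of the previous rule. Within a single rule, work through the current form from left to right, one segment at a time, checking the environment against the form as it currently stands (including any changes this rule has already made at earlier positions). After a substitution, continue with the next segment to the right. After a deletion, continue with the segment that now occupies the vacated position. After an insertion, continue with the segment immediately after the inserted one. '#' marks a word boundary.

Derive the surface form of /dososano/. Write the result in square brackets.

(1) Final Vowel Raising: [dososano] → [dososanu]
(2) Medial Vowel Deletion: no change — [dososanu]
(3) Intervocalic Voicing: [dososanu] → [dozozanu]

[dozozanu]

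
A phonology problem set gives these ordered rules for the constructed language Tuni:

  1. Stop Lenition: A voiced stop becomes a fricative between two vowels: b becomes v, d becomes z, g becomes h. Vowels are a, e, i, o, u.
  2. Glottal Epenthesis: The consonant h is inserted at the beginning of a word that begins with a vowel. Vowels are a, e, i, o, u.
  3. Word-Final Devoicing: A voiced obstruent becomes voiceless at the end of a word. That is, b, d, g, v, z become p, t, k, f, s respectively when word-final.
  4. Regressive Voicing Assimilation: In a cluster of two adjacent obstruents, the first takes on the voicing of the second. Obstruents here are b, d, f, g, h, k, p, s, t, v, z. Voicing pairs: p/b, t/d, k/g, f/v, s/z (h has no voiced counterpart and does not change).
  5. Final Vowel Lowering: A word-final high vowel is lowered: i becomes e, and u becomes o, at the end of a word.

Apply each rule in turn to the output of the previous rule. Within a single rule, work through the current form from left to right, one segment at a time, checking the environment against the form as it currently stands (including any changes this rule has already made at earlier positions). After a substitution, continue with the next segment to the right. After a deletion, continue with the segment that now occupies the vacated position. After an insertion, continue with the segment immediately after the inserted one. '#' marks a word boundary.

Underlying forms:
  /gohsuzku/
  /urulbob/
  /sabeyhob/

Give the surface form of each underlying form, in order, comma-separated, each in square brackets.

/gohsuzku/:
  1 Stop Lenition: no change — [gohsuzku]
  2 Glottal Epenthesis: no change — [gohsuzku]
  3 Word-Final Devoicing: no change — [gohsuzku]
  4 Regressive Voicing Assimilation: [gohsuzku] → [gohsusku]
  5 Final Vowel Lowering: [gohsusku] → [gohsusko]
/urulbob/:
  1 Stop Lenition: no change — [urulbob]
  2 Glottal Epenthesis: [urulbob] → [hurulbob]
  3 Word-Final Devoicing: [hurulbob] → [hurulbop]
  4 Regressive Voicing Assimilation: no change — [hurulbop]
  5 Final Vowel Lowering: no change — [hurulbop]
/sabeyhob/:
  1 Stop Lenition: [sabeyhob] → [saveyhob]
  2 Glottal Epenthesis: no change — [saveyhob]
  3 Word-Final Devoicing: [saveyhob] → [saveyhop]
  4 Regressive Voicing Assimilation: no change — [saveyhop]
  5 Final Vowel Lowering: no change — [saveyhop]

[gohsusko], [hurulbop], [saveyhop]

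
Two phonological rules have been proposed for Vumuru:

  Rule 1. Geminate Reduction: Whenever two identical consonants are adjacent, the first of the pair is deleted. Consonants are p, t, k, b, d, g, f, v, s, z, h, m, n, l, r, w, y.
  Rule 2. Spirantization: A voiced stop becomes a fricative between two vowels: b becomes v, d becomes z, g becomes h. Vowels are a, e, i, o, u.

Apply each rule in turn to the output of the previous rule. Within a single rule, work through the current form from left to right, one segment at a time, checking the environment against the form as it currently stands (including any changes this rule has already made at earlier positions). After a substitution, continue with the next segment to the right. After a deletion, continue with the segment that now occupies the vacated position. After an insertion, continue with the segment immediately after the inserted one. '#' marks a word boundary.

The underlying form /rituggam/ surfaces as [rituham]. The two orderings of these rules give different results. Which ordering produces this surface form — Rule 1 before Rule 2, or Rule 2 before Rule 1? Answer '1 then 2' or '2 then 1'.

Order 1 then 2:
  1 Geminate Reduction: [rituggam] → [ritugam]
  2 Spirantization: [ritugam] → [rituham]
  result: [rituham]
Order 2 then 1:
  2 Spirantization: no change — [rituggam]
  1 Geminate Reduction: [rituggam] → [ritugam]
  result: [ritugam]

1 then 2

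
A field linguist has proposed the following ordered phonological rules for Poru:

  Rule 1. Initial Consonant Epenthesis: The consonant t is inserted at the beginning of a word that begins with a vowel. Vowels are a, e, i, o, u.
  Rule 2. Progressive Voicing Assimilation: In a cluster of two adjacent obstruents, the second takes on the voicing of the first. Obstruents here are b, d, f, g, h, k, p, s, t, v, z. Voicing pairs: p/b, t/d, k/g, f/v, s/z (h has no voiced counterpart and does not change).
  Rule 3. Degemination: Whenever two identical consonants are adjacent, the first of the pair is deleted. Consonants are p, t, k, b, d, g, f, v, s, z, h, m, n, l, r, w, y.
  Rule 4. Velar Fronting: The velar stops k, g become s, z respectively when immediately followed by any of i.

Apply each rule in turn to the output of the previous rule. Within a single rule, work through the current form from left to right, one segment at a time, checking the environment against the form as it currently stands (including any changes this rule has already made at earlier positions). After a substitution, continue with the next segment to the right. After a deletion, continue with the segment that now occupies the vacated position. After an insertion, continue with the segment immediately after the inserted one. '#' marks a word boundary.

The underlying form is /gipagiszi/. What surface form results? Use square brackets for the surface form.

[zipazisi]

Rule 1 Initial Consonant Epenthesis: no change — [gipagiszi]
Rule 2 Progressive Voicing Assimilation: [gipagiszi] → [gipagissi]
Rule 3 Degemination: [gipagissi] → [gipagisi]
Rule 4 Velar Fronting: [gipagisi] → [zipazisi]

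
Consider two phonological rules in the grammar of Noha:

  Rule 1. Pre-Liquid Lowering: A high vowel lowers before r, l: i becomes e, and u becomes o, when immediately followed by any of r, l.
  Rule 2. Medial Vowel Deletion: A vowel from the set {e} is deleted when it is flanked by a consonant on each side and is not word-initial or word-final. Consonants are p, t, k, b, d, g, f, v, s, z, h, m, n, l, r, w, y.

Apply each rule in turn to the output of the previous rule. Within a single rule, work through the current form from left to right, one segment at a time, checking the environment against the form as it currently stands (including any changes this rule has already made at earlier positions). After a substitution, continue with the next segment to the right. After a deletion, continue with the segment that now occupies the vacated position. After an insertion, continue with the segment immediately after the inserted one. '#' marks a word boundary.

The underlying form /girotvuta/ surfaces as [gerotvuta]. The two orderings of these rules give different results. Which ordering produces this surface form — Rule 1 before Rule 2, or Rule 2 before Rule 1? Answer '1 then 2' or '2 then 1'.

2 then 1

Order 1 then 2:
  1 Pre-Liquid Lowering: [girotvuta] → [gerotvuta]
  2 Medial Vowel Deletion: [gerotvuta] → [grotvuta]
  result: [grotvuta]
Order 2 then 1:
  2 Medial Vowel Deletion: no change — [girotvuta]
  1 Pre-Liquid Lowering: [girotvuta] → [gerotvuta]
  result: [gerotvuta]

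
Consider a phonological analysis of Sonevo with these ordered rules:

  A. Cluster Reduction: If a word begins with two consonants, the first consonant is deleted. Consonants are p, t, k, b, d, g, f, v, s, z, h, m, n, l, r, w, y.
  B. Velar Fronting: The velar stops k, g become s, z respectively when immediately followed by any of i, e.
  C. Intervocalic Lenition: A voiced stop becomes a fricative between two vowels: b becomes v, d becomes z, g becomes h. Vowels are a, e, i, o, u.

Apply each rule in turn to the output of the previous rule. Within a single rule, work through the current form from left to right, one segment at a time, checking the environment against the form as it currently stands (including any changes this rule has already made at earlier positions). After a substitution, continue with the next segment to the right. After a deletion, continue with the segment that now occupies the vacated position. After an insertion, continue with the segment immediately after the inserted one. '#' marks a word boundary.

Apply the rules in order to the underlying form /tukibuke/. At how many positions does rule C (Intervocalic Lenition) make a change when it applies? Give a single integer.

A Cluster Reduction: no change — [tukibuke]
B Velar Fronting: [tukibuke] → [tusibuse]
C Intervocalic Lenition: [tusibuse] → [tusivuse]
Rule C changed 1 position(s).

1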